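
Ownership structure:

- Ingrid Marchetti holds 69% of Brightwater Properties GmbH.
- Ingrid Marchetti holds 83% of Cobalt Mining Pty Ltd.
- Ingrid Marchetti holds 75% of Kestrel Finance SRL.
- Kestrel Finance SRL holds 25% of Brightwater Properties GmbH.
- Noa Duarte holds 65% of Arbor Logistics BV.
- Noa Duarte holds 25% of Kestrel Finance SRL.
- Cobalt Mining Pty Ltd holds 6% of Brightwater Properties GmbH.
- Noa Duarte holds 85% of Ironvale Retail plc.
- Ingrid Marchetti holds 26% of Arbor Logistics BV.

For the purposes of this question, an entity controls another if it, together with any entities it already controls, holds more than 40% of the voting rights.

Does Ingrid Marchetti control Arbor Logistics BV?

No

Ingrid holds 83% of Cobalt, so Ingrid controls Cobalt.
Ingrid holds 75% of Kestrel, so Ingrid controls Kestrel.
Cobalt and Ingrid and Kestrel together hold 6% + 69% + 25% = 100% of Brightwater, so Ingrid controls Brightwater.
In Arbor, Ingrid's side holds only 26%, not > 40%.
So Ingrid does not control Arbor.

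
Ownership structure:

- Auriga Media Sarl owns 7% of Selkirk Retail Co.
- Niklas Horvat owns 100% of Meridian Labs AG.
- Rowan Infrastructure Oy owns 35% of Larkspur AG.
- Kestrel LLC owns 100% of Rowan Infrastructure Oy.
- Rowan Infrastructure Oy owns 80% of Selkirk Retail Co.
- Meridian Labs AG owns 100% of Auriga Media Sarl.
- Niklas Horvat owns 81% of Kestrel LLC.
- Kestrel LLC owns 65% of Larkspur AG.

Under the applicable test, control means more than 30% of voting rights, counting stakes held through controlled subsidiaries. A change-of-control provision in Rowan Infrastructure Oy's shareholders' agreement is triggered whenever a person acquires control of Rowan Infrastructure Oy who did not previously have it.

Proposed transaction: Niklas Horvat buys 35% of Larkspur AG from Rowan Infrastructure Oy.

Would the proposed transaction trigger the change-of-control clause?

No

The purchase adds only to Niklas's holdings (Rowan's stake shrinks), so Niklas is the only person who could newly come to control Rowan.
Niklas holds 81% of Kestrel, so Niklas controls Kestrel.
Kestrel holds 100% of Rowan, so Niklas controls Rowan.
So Niklas already controls Rowan before the transaction.
After the purchase, Niklas holds 35% of Larkspur directly, and Rowan's stake falls to 0%.
Niklas controlled Rowan already, so this is not a new person acquiring control; every other person's position is unchanged or reduced.
No new person acquires control, so the clause is not triggered.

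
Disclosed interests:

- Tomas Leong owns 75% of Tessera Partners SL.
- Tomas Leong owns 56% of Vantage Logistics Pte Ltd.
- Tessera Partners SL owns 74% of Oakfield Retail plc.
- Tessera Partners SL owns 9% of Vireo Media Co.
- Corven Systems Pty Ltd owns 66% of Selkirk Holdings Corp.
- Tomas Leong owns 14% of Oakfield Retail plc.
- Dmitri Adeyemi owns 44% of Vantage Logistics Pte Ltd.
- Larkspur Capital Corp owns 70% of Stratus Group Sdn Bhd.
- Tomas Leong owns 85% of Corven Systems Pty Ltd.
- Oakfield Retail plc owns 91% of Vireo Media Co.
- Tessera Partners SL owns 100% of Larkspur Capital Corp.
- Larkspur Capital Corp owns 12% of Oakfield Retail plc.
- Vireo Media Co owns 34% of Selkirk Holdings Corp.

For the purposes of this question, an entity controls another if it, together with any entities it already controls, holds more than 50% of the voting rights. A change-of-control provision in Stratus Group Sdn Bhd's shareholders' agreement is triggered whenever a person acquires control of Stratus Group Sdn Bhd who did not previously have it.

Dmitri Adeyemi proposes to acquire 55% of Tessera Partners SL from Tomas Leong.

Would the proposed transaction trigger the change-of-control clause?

Yes

The purchase adds only to Dmitri's holdings (Tomas's stake shrinks), so Dmitri is the only person who could newly come to control Stratus.
Dmitri's largest direct stake is 44% in Vantage, which does not meet the threshold, so Dmitri controls no company.
Neither Dmitri nor any entity Dmitri controls holds any voting interest in Stratus.
So before the transaction, Dmitri does not control Stratus.
After the purchase, Dmitri holds 55% of Tessera directly, and Tomas's stake falls to 20%.
Dmitri holds 55% of Tessera, so Dmitri controls Tessera.
Tessera holds 100% of Larkspur, so Dmitri controls Larkspur.
Larkspur holds 70% of Stratus, so Dmitri controls Stratus.
Dmitri did not control Stratus before and does after, so the clause is triggered.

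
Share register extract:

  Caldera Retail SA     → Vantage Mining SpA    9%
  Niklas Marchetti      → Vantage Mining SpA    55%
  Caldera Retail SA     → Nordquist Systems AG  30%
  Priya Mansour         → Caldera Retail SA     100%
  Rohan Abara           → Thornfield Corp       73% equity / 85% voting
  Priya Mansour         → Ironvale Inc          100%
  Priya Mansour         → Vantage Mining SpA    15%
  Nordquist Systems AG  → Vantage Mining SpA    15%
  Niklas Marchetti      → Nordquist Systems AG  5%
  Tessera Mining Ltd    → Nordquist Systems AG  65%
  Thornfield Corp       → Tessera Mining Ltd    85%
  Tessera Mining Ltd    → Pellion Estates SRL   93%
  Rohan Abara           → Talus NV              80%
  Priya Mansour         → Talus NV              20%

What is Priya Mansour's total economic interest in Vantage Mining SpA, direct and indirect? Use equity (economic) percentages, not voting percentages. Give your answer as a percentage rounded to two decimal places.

28.50%

Priya reaches Vantage along 3 paths.
Via Caldera → Nordquist: 100% × 30% × 15% = 4.5%.
Via Caldera: 100% × 9% = 9%.
Direct stake: 15% = 15%.
Total: 4.5% + 9% + 15% = 28.5%.
Rounded: 28.50%.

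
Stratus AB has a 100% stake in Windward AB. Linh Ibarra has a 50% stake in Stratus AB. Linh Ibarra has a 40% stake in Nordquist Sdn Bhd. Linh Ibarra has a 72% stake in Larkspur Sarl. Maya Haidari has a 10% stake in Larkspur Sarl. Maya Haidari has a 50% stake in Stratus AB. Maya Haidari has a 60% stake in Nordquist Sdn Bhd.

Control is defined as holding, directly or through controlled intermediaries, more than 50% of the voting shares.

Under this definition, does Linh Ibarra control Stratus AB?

No

Linh holds 72% of Larkspur, so Linh controls Larkspur.
In Stratus, Linh's side holds only 50%, not > 50%.
So Linh does not control Stratus.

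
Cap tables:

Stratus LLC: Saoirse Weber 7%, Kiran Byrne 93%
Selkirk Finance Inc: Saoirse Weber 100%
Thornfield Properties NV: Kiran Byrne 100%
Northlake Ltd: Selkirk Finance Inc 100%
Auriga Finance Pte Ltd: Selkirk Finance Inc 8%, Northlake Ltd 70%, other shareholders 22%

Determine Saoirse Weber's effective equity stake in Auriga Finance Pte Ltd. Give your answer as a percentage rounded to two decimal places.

Saoirse reaches Auriga along 2 paths.
Via Selkirk: 100% × 8% = 8%.
Via Selkirk → Northlake: 100% × 100% × 70% = 70%.
Total: 8% + 70% = 78%.
Rounded: 78.00%.

78.00%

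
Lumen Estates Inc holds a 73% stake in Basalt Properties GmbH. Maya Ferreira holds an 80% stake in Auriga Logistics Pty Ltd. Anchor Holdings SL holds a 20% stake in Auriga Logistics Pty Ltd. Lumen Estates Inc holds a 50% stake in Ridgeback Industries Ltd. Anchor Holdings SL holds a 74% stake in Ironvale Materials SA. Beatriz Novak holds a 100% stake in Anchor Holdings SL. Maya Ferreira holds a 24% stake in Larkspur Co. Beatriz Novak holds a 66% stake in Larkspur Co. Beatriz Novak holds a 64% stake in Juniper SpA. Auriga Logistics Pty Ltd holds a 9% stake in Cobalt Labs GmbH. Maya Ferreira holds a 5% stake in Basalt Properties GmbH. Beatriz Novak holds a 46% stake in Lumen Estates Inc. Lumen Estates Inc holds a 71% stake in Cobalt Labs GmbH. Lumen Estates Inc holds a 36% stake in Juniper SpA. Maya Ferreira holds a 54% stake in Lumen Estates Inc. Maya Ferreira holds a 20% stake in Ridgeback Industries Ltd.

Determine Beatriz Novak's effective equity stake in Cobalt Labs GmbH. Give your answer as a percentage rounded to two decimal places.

34.46%

Beatriz reaches Cobalt along 2 paths.
Via Anchor → Auriga: 100% × 20% × 9% = 1.8%.
Via Lumen: 46% × 71% = 32.66%.
Total: 1.8% + 32.66% = 34.46%.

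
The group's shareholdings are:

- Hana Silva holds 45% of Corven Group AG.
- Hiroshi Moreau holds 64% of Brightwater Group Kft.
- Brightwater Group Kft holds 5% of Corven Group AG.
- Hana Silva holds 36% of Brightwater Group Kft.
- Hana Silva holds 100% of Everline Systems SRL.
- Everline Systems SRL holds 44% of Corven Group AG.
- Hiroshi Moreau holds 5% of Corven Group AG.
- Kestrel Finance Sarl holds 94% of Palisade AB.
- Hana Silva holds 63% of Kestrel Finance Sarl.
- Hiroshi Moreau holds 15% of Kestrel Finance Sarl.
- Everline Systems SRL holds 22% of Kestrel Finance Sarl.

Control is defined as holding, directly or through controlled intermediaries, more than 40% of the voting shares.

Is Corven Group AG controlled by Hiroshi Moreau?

Hiroshi holds 64% of Brightwater, so Hiroshi controls Brightwater.
In Corven, Hiroshi's side holds only 5% + 5% = 10%, not > 40%.
So Hiroshi does not control Corven.

No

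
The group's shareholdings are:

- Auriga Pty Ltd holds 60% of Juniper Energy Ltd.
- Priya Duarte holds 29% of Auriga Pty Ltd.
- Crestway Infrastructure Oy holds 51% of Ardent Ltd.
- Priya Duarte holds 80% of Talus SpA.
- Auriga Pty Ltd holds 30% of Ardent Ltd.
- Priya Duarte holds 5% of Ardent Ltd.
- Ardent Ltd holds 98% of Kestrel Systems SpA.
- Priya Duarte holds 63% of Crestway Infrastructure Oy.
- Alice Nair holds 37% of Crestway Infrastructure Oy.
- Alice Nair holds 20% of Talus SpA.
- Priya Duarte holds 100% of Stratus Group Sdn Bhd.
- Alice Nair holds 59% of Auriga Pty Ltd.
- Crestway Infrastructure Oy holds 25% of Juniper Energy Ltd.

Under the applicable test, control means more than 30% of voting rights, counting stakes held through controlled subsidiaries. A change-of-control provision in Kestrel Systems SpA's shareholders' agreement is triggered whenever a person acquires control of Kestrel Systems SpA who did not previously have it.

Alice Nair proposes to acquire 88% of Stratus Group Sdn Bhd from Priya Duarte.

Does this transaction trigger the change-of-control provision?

No

The purchase adds only to Alice's holdings (Priya's stake shrinks), so Alice is the only person who could newly come to control Kestrel.
Alice holds 59% of Auriga, so Alice controls Auriga.
Alice holds 37% of Crestway, so Alice controls Crestway.
Auriga and Crestway together hold 30% + 51% = 81% of Ardent, so Alice controls Ardent.
Ardent holds 98% of Kestrel, so Alice controls Kestrel.
So Alice already controls Kestrel before the transaction.
After the purchase, Alice holds 88% of Stratus directly, and Priya's stake falls to 12%.
Alice controlled Kestrel already, so this is not a new person acquiring control; every other person's position is unchanged or reduced.
No new person acquires control, so the clause is not triggered.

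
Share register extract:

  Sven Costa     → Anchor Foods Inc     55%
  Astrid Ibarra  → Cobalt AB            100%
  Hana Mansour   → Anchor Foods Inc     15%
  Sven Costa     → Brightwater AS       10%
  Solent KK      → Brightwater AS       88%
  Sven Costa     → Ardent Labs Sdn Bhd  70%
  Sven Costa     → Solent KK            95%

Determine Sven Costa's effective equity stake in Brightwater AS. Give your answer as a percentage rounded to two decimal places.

Sven reaches Brightwater along 2 paths.
Direct stake: 10% = 10%.
Via Solent: 95% × 88% = 83.6%.
Total: 10% + 83.6% = 93.6%.
Rounded: 93.60%.

93.60%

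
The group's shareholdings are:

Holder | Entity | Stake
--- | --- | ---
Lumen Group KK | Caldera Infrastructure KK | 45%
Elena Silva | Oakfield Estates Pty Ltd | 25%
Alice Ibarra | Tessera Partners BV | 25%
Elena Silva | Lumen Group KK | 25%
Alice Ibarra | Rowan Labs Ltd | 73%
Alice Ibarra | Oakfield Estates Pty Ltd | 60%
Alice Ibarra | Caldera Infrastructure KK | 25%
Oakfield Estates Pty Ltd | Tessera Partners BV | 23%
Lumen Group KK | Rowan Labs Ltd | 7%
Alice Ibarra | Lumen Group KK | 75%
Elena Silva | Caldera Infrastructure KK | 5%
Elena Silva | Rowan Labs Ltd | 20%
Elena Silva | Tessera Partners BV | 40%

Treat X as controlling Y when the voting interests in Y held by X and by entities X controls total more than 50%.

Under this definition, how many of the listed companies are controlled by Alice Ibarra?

4

Alice holds 75% of Lumen, so Alice controls Lumen.
Alice holds 60% of Oakfield, so Alice controls Oakfield.
Lumen and Alice together hold 7% + 73% = 80% of Rowan, so Alice controls Rowan.
Alice and Lumen together hold 25% + 45% = 70% of Caldera, so Alice controls Caldera.
No other company's threshold is met.
Alice controls 4 companies.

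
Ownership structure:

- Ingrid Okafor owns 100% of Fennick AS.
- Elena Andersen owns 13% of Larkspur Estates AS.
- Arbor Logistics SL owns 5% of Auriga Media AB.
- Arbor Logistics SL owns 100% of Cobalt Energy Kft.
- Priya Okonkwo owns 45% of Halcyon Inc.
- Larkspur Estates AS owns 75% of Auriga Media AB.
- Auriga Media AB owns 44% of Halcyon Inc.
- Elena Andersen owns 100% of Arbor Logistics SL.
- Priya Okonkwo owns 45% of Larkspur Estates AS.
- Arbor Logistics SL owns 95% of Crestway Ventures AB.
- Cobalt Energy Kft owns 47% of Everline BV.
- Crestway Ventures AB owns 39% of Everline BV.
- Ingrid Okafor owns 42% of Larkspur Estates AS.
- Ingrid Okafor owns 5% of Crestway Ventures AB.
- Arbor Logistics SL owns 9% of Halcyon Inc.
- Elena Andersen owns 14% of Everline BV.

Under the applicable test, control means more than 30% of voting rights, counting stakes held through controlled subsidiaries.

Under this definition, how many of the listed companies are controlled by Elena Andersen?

Elena holds 100% of Arbor, so Elena controls Arbor.
Arbor holds 100% of Cobalt, so Elena controls Cobalt.
Arbor holds 95% of Crestway, so Elena controls Crestway.
Elena and Crestway and Cobalt together hold 14% + 39% + 47% = 100% of Everline, so Elena controls Everline.
No other company's threshold is met.
Elena controls 4 companies.

4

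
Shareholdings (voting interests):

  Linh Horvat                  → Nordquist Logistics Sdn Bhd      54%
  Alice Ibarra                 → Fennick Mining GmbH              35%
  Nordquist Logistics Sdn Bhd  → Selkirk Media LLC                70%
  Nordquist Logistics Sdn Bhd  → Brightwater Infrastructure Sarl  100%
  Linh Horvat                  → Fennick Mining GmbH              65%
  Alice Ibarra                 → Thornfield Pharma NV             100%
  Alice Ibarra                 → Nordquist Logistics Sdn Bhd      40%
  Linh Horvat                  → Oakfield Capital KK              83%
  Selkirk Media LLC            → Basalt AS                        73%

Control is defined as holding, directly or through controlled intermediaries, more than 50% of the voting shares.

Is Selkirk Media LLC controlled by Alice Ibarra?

No

Alice holds 100% of Thornfield, so Alice controls Thornfield.
Neither Alice nor any entity Alice controls holds any voting interest in Selkirk.
So Alice does not control Selkirk.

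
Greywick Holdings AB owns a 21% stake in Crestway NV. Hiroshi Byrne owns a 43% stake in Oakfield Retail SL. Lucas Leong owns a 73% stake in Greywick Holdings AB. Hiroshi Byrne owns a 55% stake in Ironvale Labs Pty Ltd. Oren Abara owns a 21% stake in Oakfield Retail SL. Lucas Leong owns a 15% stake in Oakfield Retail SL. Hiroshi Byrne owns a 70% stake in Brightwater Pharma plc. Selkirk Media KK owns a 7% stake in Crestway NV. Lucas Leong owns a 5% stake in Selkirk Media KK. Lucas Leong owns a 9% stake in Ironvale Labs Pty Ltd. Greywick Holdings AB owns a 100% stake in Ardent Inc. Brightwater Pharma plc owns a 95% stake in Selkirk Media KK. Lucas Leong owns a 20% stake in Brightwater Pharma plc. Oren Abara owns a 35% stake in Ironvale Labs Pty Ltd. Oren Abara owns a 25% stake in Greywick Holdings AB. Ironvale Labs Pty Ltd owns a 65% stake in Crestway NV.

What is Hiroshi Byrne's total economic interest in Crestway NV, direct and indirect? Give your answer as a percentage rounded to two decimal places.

40.41%

Hiroshi reaches Crestway along 2 paths.
Via Ironvale: 55% × 65% = 35.75%.
Via Brightwater → Selkirk: 70% × 95% × 7% = 4.655%.
Total: 35.75% + 4.655% = 40.405%.
Rounded: 40.41%.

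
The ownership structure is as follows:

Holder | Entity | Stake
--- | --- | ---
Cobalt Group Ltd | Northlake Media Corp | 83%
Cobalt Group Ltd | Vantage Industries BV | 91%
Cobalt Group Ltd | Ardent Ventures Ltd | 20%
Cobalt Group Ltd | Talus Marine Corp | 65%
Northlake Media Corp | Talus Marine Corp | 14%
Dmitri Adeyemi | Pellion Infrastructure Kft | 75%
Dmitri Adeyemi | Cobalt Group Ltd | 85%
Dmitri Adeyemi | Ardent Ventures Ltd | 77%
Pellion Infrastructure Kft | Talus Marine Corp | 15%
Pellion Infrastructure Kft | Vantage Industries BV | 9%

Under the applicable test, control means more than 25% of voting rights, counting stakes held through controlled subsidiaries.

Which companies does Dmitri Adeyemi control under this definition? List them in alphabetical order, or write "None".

Dmitri holds 85% of Cobalt, so Dmitri controls Cobalt.
Cobalt holds 83% of Northlake, so Dmitri controls Northlake.
Dmitri holds 75% of Pellion, so Dmitri controls Pellion.
Dmitri and Cobalt together hold 77% + 20% = 97% of Ardent, so Dmitri controls Ardent.
Pellion and Cobalt and Northlake together hold 15% + 65% + 14% = 94% of Talus, so Dmitri controls Talus.
Pellion and Cobalt together hold 9% + 91% = 100% of Vantage, so Dmitri controls Vantage.

Ardent Ventures Ltd, Cobalt Group Ltd, Northlake Media Corp, Pellion Infrastructure Kft, Talus Marine Corp, Vantage Industries BV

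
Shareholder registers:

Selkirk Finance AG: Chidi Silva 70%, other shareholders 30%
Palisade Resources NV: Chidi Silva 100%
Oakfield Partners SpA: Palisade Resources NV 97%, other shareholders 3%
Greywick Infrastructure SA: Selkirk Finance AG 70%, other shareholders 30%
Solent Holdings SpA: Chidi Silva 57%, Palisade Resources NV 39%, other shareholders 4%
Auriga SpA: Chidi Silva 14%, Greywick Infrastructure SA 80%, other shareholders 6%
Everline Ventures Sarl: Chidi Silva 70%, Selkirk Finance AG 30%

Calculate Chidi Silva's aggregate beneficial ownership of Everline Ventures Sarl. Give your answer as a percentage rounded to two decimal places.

91.00%

Chidi reaches Everline along 2 paths.
Direct stake: 70% = 70%.
Via Selkirk: 70% × 30% = 21%.
Total: 70% + 21% = 91%.
Rounded: 91.00%.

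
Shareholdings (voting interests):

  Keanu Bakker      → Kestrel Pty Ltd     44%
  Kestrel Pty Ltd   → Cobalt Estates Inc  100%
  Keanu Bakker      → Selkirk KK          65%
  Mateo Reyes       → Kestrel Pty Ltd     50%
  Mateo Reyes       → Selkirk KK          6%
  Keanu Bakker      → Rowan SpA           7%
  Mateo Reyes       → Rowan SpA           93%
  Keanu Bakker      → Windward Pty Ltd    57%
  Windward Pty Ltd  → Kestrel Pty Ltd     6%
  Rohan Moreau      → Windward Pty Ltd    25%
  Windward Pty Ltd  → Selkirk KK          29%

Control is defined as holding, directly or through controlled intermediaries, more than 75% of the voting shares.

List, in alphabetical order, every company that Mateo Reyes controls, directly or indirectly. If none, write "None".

Mateo holds 93% of Rowan, so Mateo controls Rowan.
No other company's threshold is met.

Rowan SpA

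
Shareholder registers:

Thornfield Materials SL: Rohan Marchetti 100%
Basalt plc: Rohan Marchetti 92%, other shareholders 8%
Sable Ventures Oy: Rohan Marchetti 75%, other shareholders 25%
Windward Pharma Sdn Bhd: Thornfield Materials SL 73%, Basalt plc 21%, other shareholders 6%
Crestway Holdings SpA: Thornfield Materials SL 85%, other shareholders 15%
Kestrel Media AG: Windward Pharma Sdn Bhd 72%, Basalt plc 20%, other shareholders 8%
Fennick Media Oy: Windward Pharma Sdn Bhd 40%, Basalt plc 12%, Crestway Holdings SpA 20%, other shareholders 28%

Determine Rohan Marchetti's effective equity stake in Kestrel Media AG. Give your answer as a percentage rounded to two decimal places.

Rohan reaches Kestrel along 3 paths.
Via Thornfield → Windward: 100% × 73% × 72% = 52.56%.
Via Basalt → Windward: 92% × 21% × 72% = 13.9104%.
Via Basalt: 92% × 20% = 18.4%.
Total: 52.56% + 13.9104% + 18.4% = 84.8704%.
Rounded: 84.87%.

84.87%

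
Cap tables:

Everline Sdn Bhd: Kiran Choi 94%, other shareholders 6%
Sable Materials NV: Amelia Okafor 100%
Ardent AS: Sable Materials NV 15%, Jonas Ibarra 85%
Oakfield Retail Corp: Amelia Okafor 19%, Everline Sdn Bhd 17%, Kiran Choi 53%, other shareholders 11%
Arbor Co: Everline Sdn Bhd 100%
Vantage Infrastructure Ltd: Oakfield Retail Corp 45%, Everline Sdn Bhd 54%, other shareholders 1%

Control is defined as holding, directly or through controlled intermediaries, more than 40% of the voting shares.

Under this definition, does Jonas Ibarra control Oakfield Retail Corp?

No

Jonas holds 85% of Ardent, so Jonas controls Ardent.
Neither Jonas nor any entity Jonas controls holds any voting interest in Oakfield.
So Jonas does not control Oakfield.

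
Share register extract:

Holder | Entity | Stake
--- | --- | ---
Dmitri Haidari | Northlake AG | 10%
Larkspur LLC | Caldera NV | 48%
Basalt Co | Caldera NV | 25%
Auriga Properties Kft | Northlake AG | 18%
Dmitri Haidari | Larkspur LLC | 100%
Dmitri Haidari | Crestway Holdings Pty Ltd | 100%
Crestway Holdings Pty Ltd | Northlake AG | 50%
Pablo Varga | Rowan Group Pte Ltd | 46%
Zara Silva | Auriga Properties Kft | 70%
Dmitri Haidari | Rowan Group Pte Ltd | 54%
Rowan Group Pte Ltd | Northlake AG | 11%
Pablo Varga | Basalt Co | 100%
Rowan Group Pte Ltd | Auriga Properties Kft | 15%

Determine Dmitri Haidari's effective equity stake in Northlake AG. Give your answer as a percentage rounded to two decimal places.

Dmitri reaches Northlake along 4 paths.
Via Rowan → Auriga: 54% × 15% × 18% = 1.458%.
Via Rowan: 54% × 11% = 5.94%.
Via Crestway: 100% × 50% = 50%.
Direct stake: 10% = 10%.
Total: 1.458% + 5.94% + 50% + 10% = 67.398%.
Rounded: 67.40%.

67.40%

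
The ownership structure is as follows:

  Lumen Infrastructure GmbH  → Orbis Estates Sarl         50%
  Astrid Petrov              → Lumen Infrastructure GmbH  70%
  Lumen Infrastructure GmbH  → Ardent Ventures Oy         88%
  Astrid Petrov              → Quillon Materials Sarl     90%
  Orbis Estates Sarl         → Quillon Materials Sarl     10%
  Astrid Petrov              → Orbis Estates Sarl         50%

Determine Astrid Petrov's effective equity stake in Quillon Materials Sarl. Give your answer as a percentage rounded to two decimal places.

98.50%

Astrid reaches Quillon along 3 paths.
Via Orbis: 50% × 10% = 5%.
Via Lumen → Orbis: 70% × 50% × 10% = 3.5%.
Direct stake: 90% = 90%.
Total: 5% + 3.5% + 90% = 98.5%.
Rounded: 98.50%.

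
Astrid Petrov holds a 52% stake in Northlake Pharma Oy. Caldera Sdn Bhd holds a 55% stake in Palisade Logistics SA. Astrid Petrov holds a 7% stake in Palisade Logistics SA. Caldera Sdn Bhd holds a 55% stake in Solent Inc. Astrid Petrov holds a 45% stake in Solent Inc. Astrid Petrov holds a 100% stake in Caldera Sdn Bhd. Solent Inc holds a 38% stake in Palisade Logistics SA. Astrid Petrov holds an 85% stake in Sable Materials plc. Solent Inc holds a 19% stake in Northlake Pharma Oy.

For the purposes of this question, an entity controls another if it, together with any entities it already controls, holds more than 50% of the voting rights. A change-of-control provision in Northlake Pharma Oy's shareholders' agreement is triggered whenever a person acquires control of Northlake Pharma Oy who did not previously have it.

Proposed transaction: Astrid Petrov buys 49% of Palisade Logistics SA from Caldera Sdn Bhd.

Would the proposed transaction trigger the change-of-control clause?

The purchase adds only to Astrid's holdings (Caldera's stake shrinks), so Astrid is the only person who could newly come to control Northlake.
Astrid holds 100% of Caldera, so Astrid controls Caldera.
Astrid and Caldera together hold 45% + 55% = 100% of Solent, so Astrid controls Solent.
Astrid and Solent together hold 52% + 19% = 71% of Northlake, so Astrid controls Northlake.
So Astrid already controls Northlake before the transaction.
After the purchase, Astrid's direct stake in Palisade rises to 7% + 49% = 56%, and Caldera's stake falls to 6%.
Astrid controlled Northlake already, so this is not a new person acquiring control; every other person's position is unchanged or reduced.
No new person acquires control, so the clause is not triggered.

No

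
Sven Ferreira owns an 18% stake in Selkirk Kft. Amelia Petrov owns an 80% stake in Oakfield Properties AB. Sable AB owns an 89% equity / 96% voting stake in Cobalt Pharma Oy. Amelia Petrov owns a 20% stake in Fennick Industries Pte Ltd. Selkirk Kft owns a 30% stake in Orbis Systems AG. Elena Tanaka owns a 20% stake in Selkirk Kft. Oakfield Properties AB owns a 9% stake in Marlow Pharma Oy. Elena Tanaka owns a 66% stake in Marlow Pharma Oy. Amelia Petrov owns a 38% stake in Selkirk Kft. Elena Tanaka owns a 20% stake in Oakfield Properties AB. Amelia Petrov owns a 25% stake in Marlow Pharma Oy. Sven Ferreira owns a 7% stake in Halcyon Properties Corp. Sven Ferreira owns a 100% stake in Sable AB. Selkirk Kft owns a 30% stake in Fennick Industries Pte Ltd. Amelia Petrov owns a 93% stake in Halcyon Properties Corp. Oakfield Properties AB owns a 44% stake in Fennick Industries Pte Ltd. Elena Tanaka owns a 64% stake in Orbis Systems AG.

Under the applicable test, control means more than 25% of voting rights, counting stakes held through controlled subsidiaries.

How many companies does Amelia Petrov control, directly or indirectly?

Amelia holds 38% of Selkirk, so Amelia controls Selkirk.
Amelia holds 80% of Oakfield, so Amelia controls Oakfield.
Amelia holds 93% of Halcyon, so Amelia controls Halcyon.
Oakfield and Amelia together hold 9% + 25% = 34% of Marlow, so Amelia controls Marlow.
Selkirk holds 30% of Orbis, so Amelia controls Orbis.
Oakfield and Amelia and Selkirk together hold 44% + 20% + 30% = 94% of Fennick, so Amelia controls Fennick.
No other company's threshold is met.
Amelia controls 6 companies.

6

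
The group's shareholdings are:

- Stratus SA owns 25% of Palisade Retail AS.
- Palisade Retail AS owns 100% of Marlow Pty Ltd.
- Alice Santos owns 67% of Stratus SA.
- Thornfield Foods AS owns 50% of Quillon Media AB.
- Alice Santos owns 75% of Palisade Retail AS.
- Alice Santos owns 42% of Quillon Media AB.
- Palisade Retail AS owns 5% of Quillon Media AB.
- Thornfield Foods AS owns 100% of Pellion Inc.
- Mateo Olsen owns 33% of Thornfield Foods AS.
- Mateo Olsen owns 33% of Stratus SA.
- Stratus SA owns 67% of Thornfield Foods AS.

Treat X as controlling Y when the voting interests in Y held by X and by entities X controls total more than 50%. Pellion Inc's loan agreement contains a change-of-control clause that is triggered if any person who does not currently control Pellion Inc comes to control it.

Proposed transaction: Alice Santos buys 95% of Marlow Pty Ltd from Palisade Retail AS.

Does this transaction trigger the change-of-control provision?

The purchase adds only to Alice's holdings (Palisade's stake shrinks), so Alice is the only person who could newly come to control Pellion.
Alice holds 67% of Stratus, so Alice controls Stratus.
Stratus holds 67% of Thornfield, so Alice controls Thornfield.
Thornfield holds 100% of Pellion, so Alice controls Pellion.
So Alice already controls Pellion before the transaction.
After the purchase, Alice holds 95% of Marlow directly, and Palisade's stake falls to 5%.
Alice controlled Pellion already, so this is not a new person acquiring control; every other person's position is unchanged or reduced.
No new person acquires control, so the clause is not triggered.

No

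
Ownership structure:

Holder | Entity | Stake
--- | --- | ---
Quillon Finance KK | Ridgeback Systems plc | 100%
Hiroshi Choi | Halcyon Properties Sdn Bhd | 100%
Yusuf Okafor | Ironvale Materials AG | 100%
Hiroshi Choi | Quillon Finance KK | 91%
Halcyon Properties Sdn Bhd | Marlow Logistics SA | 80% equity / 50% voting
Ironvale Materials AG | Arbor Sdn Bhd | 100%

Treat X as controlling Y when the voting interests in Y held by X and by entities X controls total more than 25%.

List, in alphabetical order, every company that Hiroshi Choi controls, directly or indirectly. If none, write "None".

Hiroshi holds 91% of Quillon, so Hiroshi controls Quillon.
Hiroshi holds 100% of Halcyon, so Hiroshi controls Halcyon.
Halcyon holds 50% of Marlow, so Hiroshi controls Marlow.
Quillon holds 100% of Ridgeback, so Hiroshi controls Ridgeback.
No other company's threshold is met.

Halcyon Properties Sdn Bhd, Marlow Logistics SA, Quillon Finance KK, Ridgeback Systems plc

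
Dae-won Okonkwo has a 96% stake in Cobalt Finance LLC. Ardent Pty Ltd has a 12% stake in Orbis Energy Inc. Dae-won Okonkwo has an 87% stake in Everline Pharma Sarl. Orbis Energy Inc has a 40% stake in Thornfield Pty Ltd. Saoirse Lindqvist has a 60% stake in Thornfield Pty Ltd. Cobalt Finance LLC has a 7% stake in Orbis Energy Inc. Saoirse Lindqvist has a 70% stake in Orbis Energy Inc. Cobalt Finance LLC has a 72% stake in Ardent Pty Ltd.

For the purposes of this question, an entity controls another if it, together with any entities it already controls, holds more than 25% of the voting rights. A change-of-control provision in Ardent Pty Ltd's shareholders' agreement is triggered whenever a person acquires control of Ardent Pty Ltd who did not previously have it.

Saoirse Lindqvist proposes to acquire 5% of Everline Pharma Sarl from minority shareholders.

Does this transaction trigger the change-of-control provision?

No

The purchase changes only Saoirse's holdings, so Saoirse is the only person who could newly come to control Ardent.
Saoirse holds 70% of Orbis, so Saoirse controls Orbis.
Orbis and Saoirse together hold 40% + 60% = 100% of Thornfield, so Saoirse controls Thornfield.
Neither Saoirse nor any entity Saoirse controls holds any voting interest in Ardent.
So before the transaction, Saoirse does not control Ardent.
After the purchase, Saoirse holds 5% of Everline directly.
Saoirse's side now holds 5% of Everline, not > 25%, so Saoirse still does not control Everline.
After the transaction, neither Saoirse nor any entity Saoirse controls holds a voting interest in Ardent, so Saoirse still does not control it.
No new person acquires control, so the clause is not triggered.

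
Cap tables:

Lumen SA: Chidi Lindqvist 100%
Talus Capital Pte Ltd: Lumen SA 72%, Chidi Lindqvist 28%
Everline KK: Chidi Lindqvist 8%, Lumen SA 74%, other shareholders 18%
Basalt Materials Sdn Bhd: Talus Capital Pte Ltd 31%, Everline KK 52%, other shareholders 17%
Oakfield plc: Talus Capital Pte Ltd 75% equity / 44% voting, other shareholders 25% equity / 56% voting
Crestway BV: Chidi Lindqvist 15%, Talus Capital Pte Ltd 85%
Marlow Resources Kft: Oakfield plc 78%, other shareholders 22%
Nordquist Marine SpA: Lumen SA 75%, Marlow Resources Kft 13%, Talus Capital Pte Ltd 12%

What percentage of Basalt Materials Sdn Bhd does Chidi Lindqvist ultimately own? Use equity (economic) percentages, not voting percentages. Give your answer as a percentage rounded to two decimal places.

Chidi reaches Basalt along 4 paths.
Via Lumen → Talus: 100% × 72% × 31% = 22.32%.
Via Talus: 28% × 31% = 8.68%.
Via Everline: 8% × 52% = 4.16%.
Via Lumen → Everline: 100% × 74% × 52% = 38.48%.
Total: 22.32% + 8.68% + 4.16% + 38.48% = 73.64%.

73.64%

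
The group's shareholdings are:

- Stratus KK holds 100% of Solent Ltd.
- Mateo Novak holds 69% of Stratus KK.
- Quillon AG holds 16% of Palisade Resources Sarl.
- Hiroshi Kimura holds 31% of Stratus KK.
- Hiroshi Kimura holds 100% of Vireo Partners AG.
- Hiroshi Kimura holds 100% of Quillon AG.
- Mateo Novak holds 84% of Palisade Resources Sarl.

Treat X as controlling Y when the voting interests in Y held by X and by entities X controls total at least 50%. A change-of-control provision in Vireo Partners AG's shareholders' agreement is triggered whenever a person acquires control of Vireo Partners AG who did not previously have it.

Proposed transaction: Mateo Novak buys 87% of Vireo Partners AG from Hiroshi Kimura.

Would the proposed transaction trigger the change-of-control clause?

Yes

The purchase adds only to Mateo's holdings (Hiroshi's stake shrinks), so Mateo is the only person who could newly come to control Vireo.
Mateo holds 69% of Stratus, so Mateo controls Stratus.
Stratus holds 100% of Solent, so Mateo controls Solent.
Mateo holds 84% of Palisade, so Mateo controls Palisade.
Neither Mateo nor any entity Mateo controls holds any voting interest in Vireo.
So before the transaction, Mateo does not control Vireo.
After the purchase, Mateo holds 87% of Vireo directly, and Hiroshi's stake falls to 13%.
Mateo holds 87% of Vireo, so Mateo controls Vireo.
Mateo did not control Vireo before and does after, so the clause is triggered.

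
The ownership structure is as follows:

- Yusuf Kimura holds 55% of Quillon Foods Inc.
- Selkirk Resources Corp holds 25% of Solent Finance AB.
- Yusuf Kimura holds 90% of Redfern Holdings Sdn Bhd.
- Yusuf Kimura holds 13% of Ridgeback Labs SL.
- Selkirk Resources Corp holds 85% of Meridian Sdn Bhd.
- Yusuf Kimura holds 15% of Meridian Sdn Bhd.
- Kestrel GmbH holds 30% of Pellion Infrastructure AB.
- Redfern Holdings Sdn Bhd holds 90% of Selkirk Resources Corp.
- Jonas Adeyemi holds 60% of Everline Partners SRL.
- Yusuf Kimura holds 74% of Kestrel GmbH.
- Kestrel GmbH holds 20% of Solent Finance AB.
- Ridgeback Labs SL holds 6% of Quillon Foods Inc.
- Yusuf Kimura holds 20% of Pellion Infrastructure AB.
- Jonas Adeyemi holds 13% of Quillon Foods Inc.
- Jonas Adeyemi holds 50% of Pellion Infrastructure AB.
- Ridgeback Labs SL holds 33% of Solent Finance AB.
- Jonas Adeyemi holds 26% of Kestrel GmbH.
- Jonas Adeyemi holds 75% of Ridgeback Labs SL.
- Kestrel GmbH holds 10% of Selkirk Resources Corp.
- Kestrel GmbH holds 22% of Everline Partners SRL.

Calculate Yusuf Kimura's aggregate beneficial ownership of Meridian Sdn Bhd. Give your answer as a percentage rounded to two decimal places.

90.14%

Yusuf reaches Meridian along 3 paths.
Via Redfern → Selkirk: 90% × 90% × 85% = 68.85%.
Via Kestrel → Selkirk: 74% × 10% × 85% = 6.29%.
Direct stake: 15% = 15%.
Total: 68.85% + 6.29% + 15% = 90.14%.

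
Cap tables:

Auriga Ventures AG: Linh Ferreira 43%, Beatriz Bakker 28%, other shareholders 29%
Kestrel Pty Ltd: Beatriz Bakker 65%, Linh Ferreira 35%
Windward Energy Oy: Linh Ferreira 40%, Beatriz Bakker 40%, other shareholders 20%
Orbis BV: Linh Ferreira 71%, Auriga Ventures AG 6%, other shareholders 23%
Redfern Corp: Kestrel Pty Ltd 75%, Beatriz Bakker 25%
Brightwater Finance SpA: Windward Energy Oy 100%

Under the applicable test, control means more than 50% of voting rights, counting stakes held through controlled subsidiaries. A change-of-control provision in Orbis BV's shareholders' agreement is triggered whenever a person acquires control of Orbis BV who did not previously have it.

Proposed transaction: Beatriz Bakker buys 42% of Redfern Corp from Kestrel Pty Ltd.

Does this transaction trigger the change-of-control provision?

No

The purchase adds only to Beatriz's holdings (Kestrel's stake shrinks), so Beatriz is the only person who could newly come to control Orbis.
Beatriz holds 65% of Kestrel, so Beatriz controls Kestrel.
Kestrel and Beatriz together hold 75% + 25% = 100% of Redfern, so Beatriz controls Redfern.
Neither Beatriz nor any entity Beatriz controls holds any voting interest in Orbis.
So before the transaction, Beatriz does not control Orbis.
After the purchase, Beatriz's direct stake in Redfern rises to 25% + 42% = 67%, and Kestrel's stake falls to 33%.
Kestrel and Beatriz together hold 33% + 67% = 100% of Redfern, so Beatriz controls Redfern.
After the transaction, neither Beatriz nor any entity Beatriz controls holds a voting interest in Orbis, so Beatriz still does not control it.
No new person acquires control, so the clause is not triggered.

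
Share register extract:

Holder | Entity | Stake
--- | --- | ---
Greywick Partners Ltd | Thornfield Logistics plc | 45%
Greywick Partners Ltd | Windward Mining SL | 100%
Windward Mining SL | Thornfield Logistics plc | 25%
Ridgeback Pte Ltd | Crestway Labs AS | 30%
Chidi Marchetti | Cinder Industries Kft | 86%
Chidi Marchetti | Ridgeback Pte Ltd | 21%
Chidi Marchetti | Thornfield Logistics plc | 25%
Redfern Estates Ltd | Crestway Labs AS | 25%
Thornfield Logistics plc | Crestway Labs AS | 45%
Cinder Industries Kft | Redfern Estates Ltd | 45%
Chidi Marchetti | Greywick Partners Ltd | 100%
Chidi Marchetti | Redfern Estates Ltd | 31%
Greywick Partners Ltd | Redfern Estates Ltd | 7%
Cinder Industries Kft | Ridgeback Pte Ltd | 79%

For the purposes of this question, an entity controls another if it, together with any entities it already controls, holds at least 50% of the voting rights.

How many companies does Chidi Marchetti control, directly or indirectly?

7

Chidi holds 86% of Cinder, so Chidi controls Cinder.
Chidi holds 100% of Greywick, so Chidi controls Greywick.
Chidi and Cinder together hold 21% + 79% = 100% of Ridgeback, so Chidi controls Ridgeback.
Greywick holds 100% of Windward, so Chidi controls Windward.
Chidi and Greywick and Cinder together hold 31% + 7% + 45% = 83% of Redfern, so Chidi controls Redfern.
Windward and Greywick and Chidi together hold 25% + 45% + 25% = 95% of Thornfield, so Chidi controls Thornfield.
Redfern and Thornfield and Ridgeback together hold 25% + 45% + 30% = 100% of Crestway, so Chidi controls Crestway.
Chidi controls 7 companies.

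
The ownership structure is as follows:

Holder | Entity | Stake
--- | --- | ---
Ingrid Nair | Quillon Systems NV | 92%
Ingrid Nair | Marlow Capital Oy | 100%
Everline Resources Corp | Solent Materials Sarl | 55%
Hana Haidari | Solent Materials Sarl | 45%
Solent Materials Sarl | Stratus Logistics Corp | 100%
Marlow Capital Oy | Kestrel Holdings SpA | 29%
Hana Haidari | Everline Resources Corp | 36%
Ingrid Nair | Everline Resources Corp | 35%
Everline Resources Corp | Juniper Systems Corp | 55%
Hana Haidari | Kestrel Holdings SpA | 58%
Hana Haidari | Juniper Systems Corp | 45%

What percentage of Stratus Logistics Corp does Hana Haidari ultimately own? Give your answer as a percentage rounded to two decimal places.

64.80%

Hana reaches Stratus along 2 paths.
Via Solent: 45% × 100% = 45%.
Via Everline → Solent: 36% × 55% × 100% = 19.8%.
Total: 45% + 19.8% = 64.8%.
Rounded: 64.80%.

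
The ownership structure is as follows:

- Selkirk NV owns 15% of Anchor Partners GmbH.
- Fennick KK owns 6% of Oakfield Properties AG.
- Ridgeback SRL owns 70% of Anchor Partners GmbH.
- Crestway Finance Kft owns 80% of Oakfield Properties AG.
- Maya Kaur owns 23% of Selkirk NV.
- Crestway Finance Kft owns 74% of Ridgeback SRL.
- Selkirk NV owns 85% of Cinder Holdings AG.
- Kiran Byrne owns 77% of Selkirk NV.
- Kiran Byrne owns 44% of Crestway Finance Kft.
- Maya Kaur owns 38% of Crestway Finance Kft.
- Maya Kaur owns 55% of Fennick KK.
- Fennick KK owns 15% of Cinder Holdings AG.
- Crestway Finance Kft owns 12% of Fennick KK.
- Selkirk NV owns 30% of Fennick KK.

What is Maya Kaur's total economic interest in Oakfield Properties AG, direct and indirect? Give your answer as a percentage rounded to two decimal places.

34.39%

Maya reaches Oakfield along 4 paths.
Via Crestway → Fennick: 38% × 12% × 6% = 0.2736%.
Via Selkirk → Fennick: 23% × 30% × 6% = 0.414%.
Via Fennick: 55% × 6% = 3.3%.
Via Crestway: 38% × 80% = 30.4%.
Total: 0.2736% + 0.414% + 3.3% + 30.4% = 34.3876%.
Rounded: 34.39%.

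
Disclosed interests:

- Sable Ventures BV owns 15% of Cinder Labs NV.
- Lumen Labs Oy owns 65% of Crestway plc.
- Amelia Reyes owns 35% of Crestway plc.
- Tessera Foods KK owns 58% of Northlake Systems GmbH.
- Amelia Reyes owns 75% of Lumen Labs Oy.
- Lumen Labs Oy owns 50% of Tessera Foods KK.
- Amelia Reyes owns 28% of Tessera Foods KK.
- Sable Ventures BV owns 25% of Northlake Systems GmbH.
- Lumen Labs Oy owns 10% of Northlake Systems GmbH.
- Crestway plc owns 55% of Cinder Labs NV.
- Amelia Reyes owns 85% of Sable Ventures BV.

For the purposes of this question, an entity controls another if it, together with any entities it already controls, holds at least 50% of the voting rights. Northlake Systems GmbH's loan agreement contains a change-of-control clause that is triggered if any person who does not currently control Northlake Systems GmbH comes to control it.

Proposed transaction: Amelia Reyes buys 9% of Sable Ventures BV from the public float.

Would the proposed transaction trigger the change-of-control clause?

The purchase changes only Amelia's holdings, so Amelia is the only person who could newly come to control Northlake.
Amelia holds 75% of Lumen, so Amelia controls Lumen.
Lumen and Amelia together hold 50% + 28% = 78% of Tessera, so Amelia controls Tessera.
Amelia holds 85% of Sable, so Amelia controls Sable.
Sable and Lumen and Tessera together hold 25% + 10% + 58% = 93% of Northlake, so Amelia controls Northlake.
So Amelia already controls Northlake before the transaction.
After the purchase, Amelia's direct stake in Sable rises to 85% + 9% = 94%.
Amelia controlled Northlake already, so this is not a new person acquiring control; every other person's position is unchanged or reduced.
No new person acquires control, so the clause is not triggered.

No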